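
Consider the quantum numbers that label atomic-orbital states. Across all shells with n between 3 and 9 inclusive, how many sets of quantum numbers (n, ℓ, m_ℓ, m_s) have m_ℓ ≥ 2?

168

Count contributing orbitals for each principal shell:
n=3 → 1; n=4 → 3; n=5 → 6; n=6 → 10; n=7 → 15; n=8 → 21; n=9 → 28.
Orbitals: 1 + 3 + 6 + 10 + 15 + 21 + 28 = 84. Including both spin states (m_s = ±1/2) gives 2 × 84 = 168 states.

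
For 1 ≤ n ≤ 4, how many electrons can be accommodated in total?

Total orbitals = 1² + 2² + 3² + 4² = 30. Doubling for spin gives 60 electrons.

60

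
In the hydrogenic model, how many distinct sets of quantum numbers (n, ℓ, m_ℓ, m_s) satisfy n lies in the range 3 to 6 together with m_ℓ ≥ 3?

Go shell by shell, enumerating (ℓ, m_ℓ) with m_ℓ ≥ 3:
n=4 → 1; n=5 → 3; n=6 → 6.
Orbitals: 1 + 3 + 6 = 10. Including both spin states (m_s = ±1/2) gives 2 × 10 = 20 states.

20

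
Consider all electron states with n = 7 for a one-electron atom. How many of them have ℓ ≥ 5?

With n = 7 the allowed ℓ are 0, 1, …, 6.
The (ℓ, m_ℓ) pairs meeting ℓ ≥ 5 give: ℓ=5 → 11; ℓ=6 → 13.
Orbitals: 11 + 13 = 24. Each orbital carries two spin states, so 24 × 2 = 48 states.

48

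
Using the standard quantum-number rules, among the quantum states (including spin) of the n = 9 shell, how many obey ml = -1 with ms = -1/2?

With n = 9 the allowed l are 0, 1, …, 8.
The (l, ml) pairs meeting ml = -1 give: l=1 → 1; l=2 → 1; l=3 → 1; l=4 → 1; l=5 → 1; l=6 → 1; l=7 → 1; l=8 → 1.
Orbitals: 1 + 1 + 1 + 1 + 1 + 1 + 1 + 1 = 8. With ms fixed to a single value there is one state per orbital, giving 8 states.

8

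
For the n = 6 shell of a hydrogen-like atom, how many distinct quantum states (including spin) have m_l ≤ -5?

Go through l = 0, …, 5 (the values permitted for n = 6).
Orbitals with m_l ≤ -5, by l: l=5 → 1.
Orbitals: 1. Each orbital carries two spin states, so 1 × 2 = 2 states.

2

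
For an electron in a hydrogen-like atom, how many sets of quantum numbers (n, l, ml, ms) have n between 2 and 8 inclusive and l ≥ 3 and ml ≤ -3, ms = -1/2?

35

Per-shell orbital counts meeting the constraint:
n=4 → 1; n=5 → 3; n=6 → 6; n=7 → 10; n=8 → 15.
Orbitals: 1 + 3 + 6 + 10 + 15 = 35. With ms fixed to -1/2 there is one state per orbital, so 35 states.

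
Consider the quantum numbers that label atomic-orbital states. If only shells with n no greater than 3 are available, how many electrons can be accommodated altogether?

Total orbitals = 1² + 2² + 3² = 14. Doubling for spin gives 28 electrons.

28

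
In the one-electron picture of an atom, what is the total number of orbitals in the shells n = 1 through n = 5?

55

Shell n has n² orbitals: 1²=1 + 2²=4 + 3²=9 + 4²=16 + 5²=25 = 55 orbitals.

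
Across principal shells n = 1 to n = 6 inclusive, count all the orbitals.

91

Shell n has n² orbitals: 1²=1 + 2²=4 + 3²=9 + 4²=16 + 5²=25 + 6²=36 = 91 orbitals.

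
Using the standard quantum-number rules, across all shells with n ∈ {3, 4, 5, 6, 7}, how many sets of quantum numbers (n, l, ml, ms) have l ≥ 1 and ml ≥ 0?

Per-shell orbital counts meeting the constraint:
n=3 → 5; n=4 → 9; n=5 → 14; n=6 → 20; n=7 → 27.
Orbitals: 5 + 9 + 14 + 20 + 27 = 75. Including both spin states (ms = ±1/2) gives 2 × 75 = 150 states.

150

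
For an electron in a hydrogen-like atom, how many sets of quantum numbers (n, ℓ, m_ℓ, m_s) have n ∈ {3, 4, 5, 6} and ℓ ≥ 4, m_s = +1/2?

29

Work shell by shell — for each n, count the (ℓ, m_ℓ) pairs that satisfy ℓ ≥ 4:
n=5 → 9; n=6 → 20.
Orbitals: 9 + 20 = 29. With m_s fixed to +1/2 there is one state per orbital, so 29 states.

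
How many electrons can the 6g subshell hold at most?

18

A subshell with ℓ = 4 has 2ℓ+1 = 9 orbitals, each holding 2 electrons (spin ±1/2), so 9 × 2 = 18.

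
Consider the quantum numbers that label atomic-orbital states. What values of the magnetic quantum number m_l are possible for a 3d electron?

-2, -1, 0, 1, 2

The 3d subshell has l = 2, and m_l takes every integer from −l to +l. With l = 2 that gives the 5 values -2, -1, 0, 1, 2.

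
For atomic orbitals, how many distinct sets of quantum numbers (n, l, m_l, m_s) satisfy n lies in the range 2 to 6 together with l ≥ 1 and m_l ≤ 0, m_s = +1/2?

50

Per-shell orbital counts meeting the constraint:
n=2 → 2; n=3 → 5; n=4 → 9; n=5 → 14; n=6 → 20.
Orbitals: 2 + 5 + 9 + 14 + 20 = 50. With m_s fixed to +1/2 there is one state per orbital, so 50 states.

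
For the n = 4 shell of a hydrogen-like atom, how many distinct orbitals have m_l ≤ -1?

With n = 4 the allowed l are 0, 1, …, 3.
Contributions: l=1 → 1; l=2 → 2; l=3 → 3.
Total orbitals: 1 + 2 + 3 = 6.

6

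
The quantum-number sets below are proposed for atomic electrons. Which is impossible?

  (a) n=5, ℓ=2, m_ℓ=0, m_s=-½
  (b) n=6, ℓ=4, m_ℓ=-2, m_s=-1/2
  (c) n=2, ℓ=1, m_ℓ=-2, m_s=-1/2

(c) has |m_ℓ| = 2 > ℓ = 1, violating −ℓ ≤ m_ℓ ≤ ℓ.
The remaining sets (a), (b) satisfy all four rules.

(c)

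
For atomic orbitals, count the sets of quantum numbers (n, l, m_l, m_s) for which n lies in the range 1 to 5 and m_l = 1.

Per-shell orbital counts meeting the constraint:
n=2 → 1; n=3 → 2; n=4 → 3; n=5 → 4.
Orbitals: 1 + 2 + 3 + 4 = 10. Including both spin states (m_s = ±1/2) gives 2 × 10 = 20 states.

20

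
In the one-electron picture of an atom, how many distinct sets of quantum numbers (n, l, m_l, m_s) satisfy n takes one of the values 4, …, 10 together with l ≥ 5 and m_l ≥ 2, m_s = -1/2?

80

Go shell by shell, enumerating (l, m_l) with l ≥ 5 and m_l ≥ 2:
n=6 → 4; n=7 → 9; n=8 → 15; n=9 → 22; n=10 → 30.
Orbitals: 4 + 9 + 15 + 22 + 30 = 80. With m_s fixed to -1/2 there is one state per orbital, so 80 states.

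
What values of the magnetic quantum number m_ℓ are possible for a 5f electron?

-3, -2, -1, 0, 1, 2, 3

The 5f subshell has ℓ = 3, and m_ℓ takes every integer from −ℓ to +ℓ. With ℓ = 3 that gives the 7 values -3, -2, -1, 0, 1, 2, 3.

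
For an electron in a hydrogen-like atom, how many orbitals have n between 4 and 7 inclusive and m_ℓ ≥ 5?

Treat each shell separately and count matching orbitals:
n=6 → 1; n=7 → 3.
Total orbitals: 1 + 3 = 4.

4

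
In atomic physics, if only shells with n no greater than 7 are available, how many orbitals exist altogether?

Total orbitals = 1² + 2² + 3² + 4² + 5² + 6² + 7² = 140.

140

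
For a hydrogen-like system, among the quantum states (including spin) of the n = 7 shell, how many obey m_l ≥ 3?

20

The n = 7 shell has l = 0 through 6; check each.
The (l, m_l) pairs meeting m_l ≥ 3 give: l=3 → 1; l=4 → 2; l=5 → 3; l=6 → 4.
Orbitals: 1 + 2 + 3 + 4 = 10. Each orbital carries two spin states, so 10 × 2 = 20 states.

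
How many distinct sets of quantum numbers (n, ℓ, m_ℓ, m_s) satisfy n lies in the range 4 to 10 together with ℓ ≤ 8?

704

Treat each shell separately and count matching orbitals:
n=4 → 16; n=5 → 25; n=6 → 36; n=7 → 49; n=8 → 64; n=9 → 81; n=10 → 81.
Orbitals: 16 + 25 + 36 + 49 + 64 + 81 + 81 = 352. Including both spin states (m_s = ±1/2) gives 2 × 352 = 704 states.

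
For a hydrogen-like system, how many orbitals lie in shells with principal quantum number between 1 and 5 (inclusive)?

Shell n has n² orbitals: 1²=1 + 2²=4 + 3²=9 + 4²=16 + 5²=25 = 55 orbitals.

55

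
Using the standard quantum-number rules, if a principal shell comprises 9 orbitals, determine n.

n = 3

n² = 9 ⇒ n = 3.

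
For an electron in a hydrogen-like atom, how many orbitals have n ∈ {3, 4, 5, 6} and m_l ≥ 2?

20

Work shell by shell — for each n, count the (l, m_l) pairs that satisfy m_l ≥ 2:
n=3 → 1; n=4 → 3; n=5 → 6; n=6 → 10.
Total orbitals: 1 + 3 + 6 + 10 = 20.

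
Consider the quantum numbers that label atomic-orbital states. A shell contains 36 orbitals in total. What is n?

n = 6

n² = 36 ⇒ n = 6.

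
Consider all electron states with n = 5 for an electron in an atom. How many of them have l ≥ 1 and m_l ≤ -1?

20

Go through l = 0, …, 4 (the values permitted for n = 5).
Contributions: l=1 → 1; l=2 → 2; l=3 → 3; l=4 → 4.
Orbitals: 1 + 2 + 3 + 4 = 10. Each orbital carries two spin states, so 10 × 2 = 20 states.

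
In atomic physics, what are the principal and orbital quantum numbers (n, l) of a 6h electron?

The leading integer gives n = 6; the letter 'h' means l = 5.

n = 6, l = 5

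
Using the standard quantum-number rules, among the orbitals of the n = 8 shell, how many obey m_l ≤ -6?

The n = 8 shell has l = 0 through 7; check each.
The (l, m_l) pairs meeting m_l ≤ -6 give: l=6 → 1; l=7 → 2.
Total orbitals: 1 + 2 = 3.

3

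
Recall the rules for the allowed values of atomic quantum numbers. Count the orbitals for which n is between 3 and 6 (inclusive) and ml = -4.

Go shell by shell, enumerating (l, ml) with ml = -4:
n=5 → 1; n=6 → 2.
Total orbitals: 1 + 2 = 3.

3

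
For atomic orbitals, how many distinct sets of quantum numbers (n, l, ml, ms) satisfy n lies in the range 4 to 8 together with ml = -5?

12

Count contributing orbitals for each principal shell:
n=6 → 1; n=7 → 2; n=8 → 3.
Orbitals: 1 + 2 + 3 = 6. Including both spin states (ms = ±1/2) gives 2 × 6 = 12 states.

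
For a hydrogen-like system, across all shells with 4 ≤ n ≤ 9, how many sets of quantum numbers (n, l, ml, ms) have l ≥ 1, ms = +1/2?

For each n in the range, tally the orbitals obeying l ≥ 1:
n=4 → 15; n=5 → 24; n=6 → 35; n=7 → 48; n=8 → 63; n=9 → 80.
Orbitals: 15 + 24 + 35 + 48 + 63 + 80 = 265. With ms fixed to +1/2 there is one state per orbital, so 265 states.

265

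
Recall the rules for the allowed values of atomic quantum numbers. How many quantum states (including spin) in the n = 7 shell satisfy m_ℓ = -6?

2

For n = 7, ℓ ranges over 0 … 6.
Orbitals with m_ℓ = -6, by ℓ: ℓ=6 → 1.
Orbitals: 1. Each orbital carries two spin states, so 1 × 2 = 2 states.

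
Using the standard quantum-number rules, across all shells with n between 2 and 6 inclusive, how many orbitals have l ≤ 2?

40

Go shell by shell, enumerating (l, m_l) with l ≤ 2:
n=2 → 4; n=3 → 9; n=4 → 9; n=5 → 9; n=6 → 9.
Total orbitals: 4 + 9 + 9 + 9 + 9 = 40.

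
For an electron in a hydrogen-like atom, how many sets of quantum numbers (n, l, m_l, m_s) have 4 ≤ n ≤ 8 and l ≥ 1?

Treat each shell separately and count matching orbitals:
n=4 → 15; n=5 → 24; n=6 → 35; n=7 → 48; n=8 → 63.
Orbitals: 15 + 24 + 35 + 48 + 63 = 185. Including both spin states (m_s = ±1/2) gives 2 × 185 = 370 states.

370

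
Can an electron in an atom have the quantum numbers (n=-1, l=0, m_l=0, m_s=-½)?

The principal quantum number must be a positive integer (n ≥ 1), but here n = -1.

Not allowed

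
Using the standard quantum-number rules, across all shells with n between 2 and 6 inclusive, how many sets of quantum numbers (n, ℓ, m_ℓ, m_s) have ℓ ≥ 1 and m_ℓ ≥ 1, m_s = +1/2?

Go shell by shell, enumerating (ℓ, m_ℓ) with ℓ ≥ 1 and m_ℓ ≥ 1:
n=2 → 1; n=3 → 3; n=4 → 6; n=5 → 10; n=6 → 15.
Orbitals: 1 + 3 + 6 + 10 + 15 = 35. With m_s fixed to +1/2 there is one state per orbital, so 35 states.

35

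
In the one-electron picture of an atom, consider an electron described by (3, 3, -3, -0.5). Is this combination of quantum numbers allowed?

The orbital quantum number must satisfy 0 ≤ l ≤ n−1. With n = 3 the allowed l values are 0, 1, 2, so l = 3 is out of range.

No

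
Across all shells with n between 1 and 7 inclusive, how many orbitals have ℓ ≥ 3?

Work shell by shell — for each n, count the (ℓ, m_ℓ) pairs that satisfy ℓ ≥ 3:
n=4 → 7; n=5 → 16; n=6 → 27; n=7 → 40.
Total orbitals: 7 + 16 + 27 + 40 = 90.

90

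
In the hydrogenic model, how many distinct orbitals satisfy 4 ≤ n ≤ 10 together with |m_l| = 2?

70

Go shell by shell, enumerating (l, m_l) with |m_l| = 2:
n=4 → 4; n=5 → 6; n=6 → 8; n=7 → 10; n=8 → 12; n=9 → 14; n=10 → 16.
Total orbitals: 4 + 6 + 8 + 10 + 12 + 14 + 16 = 70.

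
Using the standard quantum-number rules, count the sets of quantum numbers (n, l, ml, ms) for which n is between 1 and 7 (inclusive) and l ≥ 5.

Treat each shell separately and count matching orbitals:
n=6 → 11; n=7 → 24.
Orbitals: 11 + 24 = 35. Including both spin states (ms = ±1/2) gives 2 × 35 = 70 states.

70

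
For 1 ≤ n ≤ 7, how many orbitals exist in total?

Total orbitals = 1² + 2² + 3² + 4² + 5² + 6² + 7² = 140.

140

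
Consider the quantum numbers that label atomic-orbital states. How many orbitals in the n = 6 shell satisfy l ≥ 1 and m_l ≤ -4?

Per l-value: l=4 → 1; l=5 → 2.
Total orbitals: 1 + 2 = 3.

3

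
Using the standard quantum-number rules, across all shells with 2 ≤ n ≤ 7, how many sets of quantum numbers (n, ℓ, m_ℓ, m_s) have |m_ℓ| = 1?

84

Count contributing orbitals for each principal shell:
n=2 → 2; n=3 → 4; n=4 → 6; n=5 → 8; n=6 → 10; n=7 → 12.
Orbitals: 2 + 4 + 6 + 8 + 10 + 12 = 42. Including both spin states (m_s = ±1/2) gives 2 × 42 = 84 states.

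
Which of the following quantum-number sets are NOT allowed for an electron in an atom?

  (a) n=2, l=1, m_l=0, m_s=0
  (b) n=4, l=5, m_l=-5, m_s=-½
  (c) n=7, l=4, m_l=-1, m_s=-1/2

(a) and (b)

(a) has m_s = 0, but an electron's spin must be ±1/2.
(b) has l = 5 ≥ n = 4, violating 0 ≤ l ≤ n−1.
The remaining set (c) satisfies all four rules.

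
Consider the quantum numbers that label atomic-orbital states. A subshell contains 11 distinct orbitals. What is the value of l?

2l+1 = 11 gives l = 5.

l = 5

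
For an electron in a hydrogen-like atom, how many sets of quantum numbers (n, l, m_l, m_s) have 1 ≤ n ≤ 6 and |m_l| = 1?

60

Treat each shell separately and count matching orbitals:
n=2 → 2; n=3 → 4; n=4 → 6; n=5 → 8; n=6 → 10.
Orbitals: 2 + 4 + 6 + 8 + 10 = 30. Including both spin states (m_s = ±1/2) gives 2 × 30 = 60 states.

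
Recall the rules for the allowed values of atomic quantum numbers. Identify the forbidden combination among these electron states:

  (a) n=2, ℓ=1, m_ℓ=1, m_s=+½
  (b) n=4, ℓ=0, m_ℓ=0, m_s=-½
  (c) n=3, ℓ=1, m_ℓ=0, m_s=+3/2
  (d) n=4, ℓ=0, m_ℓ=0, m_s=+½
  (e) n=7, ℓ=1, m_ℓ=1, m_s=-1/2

(c)

(c) has m_s = +3/2, but an electron's spin must be ±1/2.
The remaining sets (a), (b), (d), (e) satisfy all four rules.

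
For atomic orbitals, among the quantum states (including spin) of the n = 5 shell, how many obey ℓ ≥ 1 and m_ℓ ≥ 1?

The (ℓ, m_ℓ) pairs meeting ℓ ≥ 1 and m_ℓ ≥ 1 give: ℓ=1 → 1; ℓ=2 → 2; ℓ=3 → 3; ℓ=4 → 4.
Orbitals: 1 + 2 + 3 + 4 = 10. Each orbital carries two spin states, so 10 × 2 = 20 states.

20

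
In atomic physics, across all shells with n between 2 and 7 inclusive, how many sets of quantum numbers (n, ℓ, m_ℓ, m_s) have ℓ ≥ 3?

180

Work shell by shell — for each n, count the (ℓ, m_ℓ) pairs that satisfy ℓ ≥ 3:
n=4 → 7; n=5 → 16; n=6 → 27; n=7 → 40.
Orbitals: 7 + 16 + 27 + 40 = 90. Including both spin states (m_s = ±1/2) gives 2 × 90 = 180 states.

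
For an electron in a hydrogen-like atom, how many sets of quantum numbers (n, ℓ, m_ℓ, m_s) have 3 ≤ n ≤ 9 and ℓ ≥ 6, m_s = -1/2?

For each n in the range, tally the orbitals obeying ℓ ≥ 6:
n=7 → 13; n=8 → 28; n=9 → 45.
Orbitals: 13 + 28 + 45 = 86. With m_s fixed to -1/2 there is one state per orbital, so 86 states.

86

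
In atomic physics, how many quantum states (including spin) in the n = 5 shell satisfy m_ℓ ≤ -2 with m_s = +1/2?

For n = 5, ℓ ranges over 0 … 4.
Per ℓ-value: ℓ=2 → 1; ℓ=3 → 2; ℓ=4 → 3.
Orbitals: 1 + 2 + 3 = 6. With m_s fixed to a single value there is one state per orbital, giving 6 states.

6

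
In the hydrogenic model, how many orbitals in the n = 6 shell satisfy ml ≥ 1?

For n = 6, l ranges over 0 … 5.
The (l, ml) pairs meeting ml ≥ 1 give: l=1 → 1; l=2 → 2; l=3 → 3; l=4 → 4; l=5 → 5.
Total orbitals: 1 + 2 + 3 + 4 + 5 = 15.

15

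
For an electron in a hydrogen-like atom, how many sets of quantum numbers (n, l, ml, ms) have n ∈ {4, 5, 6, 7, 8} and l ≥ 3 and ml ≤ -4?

40

Per-shell orbital counts meeting the constraint:
n=5 → 1; n=6 → 3; n=7 → 6; n=8 → 10.
Orbitals: 1 + 3 + 6 + 10 = 20. Including both spin states (ms = ±1/2) gives 2 × 20 = 40 states.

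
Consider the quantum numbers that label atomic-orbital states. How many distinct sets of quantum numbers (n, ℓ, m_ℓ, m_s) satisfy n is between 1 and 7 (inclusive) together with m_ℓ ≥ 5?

For each n in the range, tally the orbitals obeying m_ℓ ≥ 5:
n=6 → 1; n=7 → 3.
Orbitals: 1 + 3 = 4. Including both spin states (m_s = ±1/2) gives 2 × 4 = 8 states.

8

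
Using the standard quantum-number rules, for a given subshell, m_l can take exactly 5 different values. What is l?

l = 2

m_l ranges over 2l+1 integers, so 2l+1 = 5 ⇒ l = 2.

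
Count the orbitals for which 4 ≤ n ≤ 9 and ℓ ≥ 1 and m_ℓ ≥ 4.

Per-shell orbital counts meeting the constraint:
n=5 → 1; n=6 → 3; n=7 → 6; n=8 → 10; n=9 → 15.
Total orbitals: 1 + 3 + 6 + 10 + 15 = 35.

35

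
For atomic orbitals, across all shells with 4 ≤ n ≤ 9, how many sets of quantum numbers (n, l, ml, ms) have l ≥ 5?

260

Treat each shell separately and count matching orbitals:
n=6 → 11; n=7 → 24; n=8 → 39; n=9 → 56.
Orbitals: 11 + 24 + 39 + 56 = 130. Including both spin states (ms = ±1/2) gives 2 × 130 = 260 states.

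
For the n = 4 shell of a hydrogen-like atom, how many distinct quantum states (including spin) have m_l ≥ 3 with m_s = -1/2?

1

With n = 4 the allowed l are 0, 1, …, 3.
Contributions: l=3 → 1.
Orbitals: 1. With m_s fixed to a single value there is one state per orbital, giving 1 state.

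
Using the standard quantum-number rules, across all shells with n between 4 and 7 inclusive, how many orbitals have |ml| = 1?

Treat each shell separately and count matching orbitals:
n=4 → 6; n=5 → 8; n=6 → 10; n=7 → 12.
Total orbitals: 6 + 8 + 10 + 12 = 36.

36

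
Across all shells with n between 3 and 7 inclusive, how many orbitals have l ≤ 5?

122

Work shell by shell — for each n, count the (l, m_l) pairs that satisfy l ≤ 5:
n=3 → 9; n=4 → 16; n=5 → 25; n=6 → 36; n=7 → 36.
Total orbitals: 9 + 16 + 25 + 36 + 36 = 122.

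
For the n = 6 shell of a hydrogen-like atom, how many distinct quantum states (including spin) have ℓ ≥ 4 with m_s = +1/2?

Go through ℓ = 0, …, 5 (the values permitted for n = 6).
Per ℓ-value: ℓ=4 → 9; ℓ=5 → 11.
Orbitals: 9 + 11 = 20. With m_s fixed to a single value there is one state per orbital, giving 20 states.

20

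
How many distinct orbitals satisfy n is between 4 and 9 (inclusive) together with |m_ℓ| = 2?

For each n in the range, tally the orbitals obeying |m_ℓ| = 2:
n=4 → 4; n=5 → 6; n=6 → 8; n=7 → 10; n=8 → 12; n=9 → 14.
Total orbitals: 4 + 6 + 8 + 10 + 12 + 14 = 54.

54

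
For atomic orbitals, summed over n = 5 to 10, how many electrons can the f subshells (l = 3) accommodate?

An f subshell (l = 3) exists for every n ≥ 4, so shells n = 5, 6, 7, 8, 9, 10 each contribute one — 6 subshells.
Since each f subshell holds 2(2·3+1) = 14 electrons, the total is 6 × 14 = 84.

84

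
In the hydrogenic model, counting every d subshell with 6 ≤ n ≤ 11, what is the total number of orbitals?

A d subshell (l = 2) exists for every n ≥ 3, so shells n = 6, 7, 8, 9, 10, 11 each contribute one — 6 subshells.
Since each d subshell has 2·2+1 = 5 orbitals, the total is 6 × 5 = 30.

30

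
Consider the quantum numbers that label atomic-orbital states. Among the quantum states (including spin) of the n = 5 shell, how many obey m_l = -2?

With n = 5 the allowed l are 0, 1, …, 4.
The (l, m_l) pairs meeting m_l = -2 give: l=2 → 1; l=3 → 1; l=4 → 1.
Orbitals: 1 + 1 + 1 = 3. Each orbital carries two spin states, so 3 × 2 = 6 states.

6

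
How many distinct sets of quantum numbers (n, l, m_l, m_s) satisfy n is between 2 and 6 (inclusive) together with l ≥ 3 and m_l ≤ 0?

For each n in the range, tally the orbitals obeying l ≥ 3 and m_l ≤ 0:
n=4 → 4; n=5 → 9; n=6 → 15.
Orbitals: 4 + 9 + 15 = 28. Including both spin states (m_s = ±1/2) gives 2 × 28 = 56 states.

56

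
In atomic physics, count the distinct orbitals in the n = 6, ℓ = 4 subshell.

9

A subshell has 2ℓ+1 orbitals; with ℓ = 4, that's 9.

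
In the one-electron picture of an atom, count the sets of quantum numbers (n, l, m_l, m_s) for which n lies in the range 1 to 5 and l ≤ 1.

34

Treat each shell separately and count matching orbitals:
n=1 → 1; n=2 → 4; n=3 → 4; n=4 → 4; n=5 → 4.
Orbitals: 1 + 4 + 4 + 4 + 4 = 17. Including both spin states (m_s = ±1/2) gives 2 × 17 = 34 states.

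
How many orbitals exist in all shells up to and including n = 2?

Total orbitals = 1² + 2² = 5.

5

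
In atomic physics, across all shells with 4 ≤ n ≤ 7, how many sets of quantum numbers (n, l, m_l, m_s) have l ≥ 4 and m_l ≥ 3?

32

Treat each shell separately and count matching orbitals:
n=5 → 2; n=6 → 5; n=7 → 9.
Orbitals: 2 + 5 + 9 = 16. Including both spin states (m_s = ±1/2) gives 2 × 16 = 32 states.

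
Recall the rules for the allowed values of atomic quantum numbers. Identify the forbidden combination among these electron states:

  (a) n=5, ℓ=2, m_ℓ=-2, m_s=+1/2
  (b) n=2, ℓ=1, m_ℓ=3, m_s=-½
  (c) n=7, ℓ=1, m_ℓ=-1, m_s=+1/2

(b) has |m_ℓ| = 3 > ℓ = 1, violating −ℓ ≤ m_ℓ ≤ ℓ.
The remaining sets (a), (c) satisfy all four rules.

(b)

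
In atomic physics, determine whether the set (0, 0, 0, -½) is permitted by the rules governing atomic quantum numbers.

The principal quantum number must be a positive integer (n ≥ 1), but here n = 0.

No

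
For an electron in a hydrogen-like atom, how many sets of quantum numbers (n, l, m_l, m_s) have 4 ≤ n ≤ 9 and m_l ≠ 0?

464

Count contributing orbitals for each principal shell:
n=4 → 12; n=5 → 20; n=6 → 30; n=7 → 42; n=8 → 56; n=9 → 72.
Orbitals: 12 + 20 + 30 + 42 + 56 + 72 = 232. Including both spin states (m_s = ±1/2) gives 2 × 232 = 464 states.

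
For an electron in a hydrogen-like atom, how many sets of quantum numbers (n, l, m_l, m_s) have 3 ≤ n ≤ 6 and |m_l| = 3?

24

Go shell by shell, enumerating (l, m_l) with |m_l| = 3:
n=4 → 2; n=5 → 4; n=6 → 6.
Orbitals: 2 + 4 + 6 = 12. Including both spin states (m_s = ±1/2) gives 2 × 12 = 24 states.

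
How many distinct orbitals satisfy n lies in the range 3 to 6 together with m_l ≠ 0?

68

For each n in the range, tally the orbitals obeying m_l ≠ 0:
n=3 → 6; n=4 → 12; n=5 → 20; n=6 → 30.
Total orbitals: 6 + 12 + 20 + 30 = 68.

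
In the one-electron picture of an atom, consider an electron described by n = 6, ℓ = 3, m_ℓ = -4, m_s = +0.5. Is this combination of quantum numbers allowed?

No

The magnetic quantum number must satisfy −ℓ ≤ m_ℓ ≤ ℓ. With ℓ = 3, m_ℓ can only be -3, -2, -1, 0, 1, 2, 3, so m_ℓ = -4 is forbidden.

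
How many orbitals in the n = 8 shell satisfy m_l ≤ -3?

Orbitals with m_l ≤ -3, by l: l=3 → 1; l=4 → 2; l=5 → 3; l=6 → 4; l=7 → 5.
Total orbitals: 1 + 2 + 3 + 4 + 5 = 15.

15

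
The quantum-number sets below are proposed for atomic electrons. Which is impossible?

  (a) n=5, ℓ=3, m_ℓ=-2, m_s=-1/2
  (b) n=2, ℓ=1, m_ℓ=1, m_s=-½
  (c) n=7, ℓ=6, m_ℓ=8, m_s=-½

(c) has |m_ℓ| = 8 > ℓ = 6, violating −ℓ ≤ m_ℓ ≤ ℓ.
The remaining sets (a), (b) satisfy all four rules.

(c)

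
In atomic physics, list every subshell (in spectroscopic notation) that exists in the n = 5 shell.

For n = 5, ℓ runs from 0 to 4. In spectroscopic notation ℓ = 0,1,2,… ↔ s,p,d,f,g,h,i, so the subshells are 5s, 5p, 5d, 5f, 5g.

5s, 5p, 5d, 5f, 5g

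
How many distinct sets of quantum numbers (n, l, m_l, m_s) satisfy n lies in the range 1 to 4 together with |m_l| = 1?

24

Count contributing orbitals for each principal shell:
n=2 → 2; n=3 → 4; n=4 → 6.
Orbitals: 2 + 4 + 6 = 12. Including both spin states (m_s = ±1/2) gives 2 × 12 = 24 states.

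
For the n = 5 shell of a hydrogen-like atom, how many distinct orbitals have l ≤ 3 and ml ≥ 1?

6

With n = 5 the allowed l are 0, 1, …, 4.
The (l, ml) pairs meeting l ≤ 3 and ml ≥ 1 give: l=1 → 1; l=2 → 2; l=3 → 3.
Total orbitals: 1 + 2 + 3 = 6.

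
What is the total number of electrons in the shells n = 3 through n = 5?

100

Shell n has n² orbitals: 3²=9 + 4²=16 + 5²=25 = 50 orbitals.
Two spin states per orbital: 2 × 50 = 100 electrons.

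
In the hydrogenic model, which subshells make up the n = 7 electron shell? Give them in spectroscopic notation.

For n = 7, l runs from 0 to 6. In spectroscopic notation l = 0,1,2,… ↔ s,p,d,f,g,h,i, so the subshells are 7s, 7p, 7d, 7f, 7g, 7h, 7i.

7s, 7p, 7d, 7f, 7g, 7h, 7i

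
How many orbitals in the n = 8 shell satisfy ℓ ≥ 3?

Go through ℓ = 0, …, 7 (the values permitted for n = 8).
Per ℓ-value: ℓ=3 → 7; ℓ=4 → 9; ℓ=5 → 11; ℓ=6 → 13; ℓ=7 → 15.
Total orbitals: 7 + 9 + 11 + 13 + 15 = 55.

55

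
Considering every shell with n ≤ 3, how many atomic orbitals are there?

14

Total orbitals = 1² + 2² + 3² = 14.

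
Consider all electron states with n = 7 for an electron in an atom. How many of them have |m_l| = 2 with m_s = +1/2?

For n = 7, l ranges over 0 … 6.
Per l-value: l=2 → 2; l=3 → 2; l=4 → 2; l=5 → 2; l=6 → 2.
Orbitals: 2 + 2 + 2 + 2 + 2 = 10. With m_s fixed to a single value there is one state per orbital, giving 10 states.

10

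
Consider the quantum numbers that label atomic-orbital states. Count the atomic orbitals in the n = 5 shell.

The n = 5 shell contains n² = 5² = 25 orbitals.

25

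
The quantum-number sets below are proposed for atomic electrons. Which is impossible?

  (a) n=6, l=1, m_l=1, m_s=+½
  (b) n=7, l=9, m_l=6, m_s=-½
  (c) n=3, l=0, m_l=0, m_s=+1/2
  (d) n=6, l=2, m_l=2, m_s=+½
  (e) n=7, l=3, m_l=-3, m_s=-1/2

(b)

(b) has l = 9 ≥ n = 7, violating 0 ≤ l ≤ n−1.
The remaining sets (a), (c), (d), (e) satisfy all four rules.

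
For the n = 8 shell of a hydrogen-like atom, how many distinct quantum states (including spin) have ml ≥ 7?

Per l-value: l=7 → 1.
Orbitals: 1. Each orbital carries two spin states, so 1 × 2 = 2 states.

2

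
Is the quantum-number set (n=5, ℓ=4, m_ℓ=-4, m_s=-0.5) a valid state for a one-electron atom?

n = 5 is a positive integer. ℓ = 4 satisfies 0 ≤ ℓ ≤ n−1 = 4. m_ℓ = -4 lies in the range −ℓ … +ℓ (here −4 … 4). m_s = -1/2 is one of ±1/2.
All four constraints are satisfied.

Valid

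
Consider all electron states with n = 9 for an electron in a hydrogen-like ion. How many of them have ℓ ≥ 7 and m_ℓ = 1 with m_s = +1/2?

Contributions: ℓ=7 → 1; ℓ=8 → 1.
Orbitals: 1 + 1 = 2. With m_s fixed to a single value there is one state per orbital, giving 2 states.

2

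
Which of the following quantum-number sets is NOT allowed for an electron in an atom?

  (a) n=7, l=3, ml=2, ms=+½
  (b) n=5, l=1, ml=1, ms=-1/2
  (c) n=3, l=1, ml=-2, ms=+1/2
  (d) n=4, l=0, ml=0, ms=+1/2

(c)

(c) has |ml| = 2 > l = 1, violating −l ≤ ml ≤ l.
The remaining sets (a), (b), (d) satisfy all four rules.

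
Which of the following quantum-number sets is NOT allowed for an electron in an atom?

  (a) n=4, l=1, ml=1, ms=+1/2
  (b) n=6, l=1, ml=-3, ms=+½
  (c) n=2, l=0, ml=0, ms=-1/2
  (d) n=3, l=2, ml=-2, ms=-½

(b)

(b) has |ml| = 3 > l = 1, violating −l ≤ ml ≤ l.
The remaining sets (a), (c), (d) satisfy all four rules.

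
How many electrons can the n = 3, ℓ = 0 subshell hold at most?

2

A subshell with ℓ = 0 has 2ℓ+1 = 1 orbital, each holding 2 electrons (spin ±1/2), so 1 × 2 = 2.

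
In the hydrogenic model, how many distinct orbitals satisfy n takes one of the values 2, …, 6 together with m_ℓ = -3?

Work shell by shell — for each n, count the (ℓ, m_ℓ) pairs that satisfy m_ℓ = -3:
n=4 → 1; n=5 → 2; n=6 → 3.
Total orbitals: 1 + 2 + 3 = 6.

6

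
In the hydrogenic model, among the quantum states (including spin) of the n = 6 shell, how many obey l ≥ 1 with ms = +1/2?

35

The n = 6 shell has l = 0 through 5; check each.
Contributions: l=1 → 3; l=2 → 5; l=3 → 7; l=4 → 9; l=5 → 11.
Orbitals: 3 + 5 + 7 + 9 + 11 = 35. With ms fixed to a single value there is one state per orbital, giving 35 states.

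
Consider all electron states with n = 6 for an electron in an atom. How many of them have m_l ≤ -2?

With n = 6 the allowed l are 0, 1, …, 5.
Orbitals with m_l ≤ -2, by l: l=2 → 1; l=3 → 2; l=4 → 3; l=5 → 4.
Orbitals: 1 + 2 + 3 + 4 = 10. Each orbital carries two spin states, so 10 × 2 = 20 states.

20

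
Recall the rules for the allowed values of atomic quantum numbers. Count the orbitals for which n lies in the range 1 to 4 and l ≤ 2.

Go shell by shell, enumerating (l, m_l) with l ≤ 2:
n=1 → 1; n=2 → 4; n=3 → 9; n=4 → 9.
Total orbitals: 1 + 4 + 9 + 9 = 23.

23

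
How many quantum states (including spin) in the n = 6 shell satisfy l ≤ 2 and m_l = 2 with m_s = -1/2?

1

The n = 6 shell has l = 0 through 5; check each.
Contributions: l=2 → 1.
Orbitals: 1. With m_s fixed to a single value there is one state per orbital, giving 1 state.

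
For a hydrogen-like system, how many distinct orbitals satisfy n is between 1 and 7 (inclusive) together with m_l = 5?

3

Go shell by shell, enumerating (l, m_l) with m_l = 5:
n=6 → 1; n=7 → 2.
Total orbitals: 1 + 2 = 3.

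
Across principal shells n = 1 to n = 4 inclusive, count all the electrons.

60

Shell n has n² orbitals: 1²=1 + 2²=4 + 3²=9 + 4²=16 = 30 orbitals.
Two spin states per orbital: 2 × 30 = 60 electrons.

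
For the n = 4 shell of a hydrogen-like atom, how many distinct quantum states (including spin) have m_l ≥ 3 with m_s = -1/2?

Contributions: l=3 → 1.
Orbitals: 1. With m_s fixed to a single value there is one state per orbital, giving 1 state.

1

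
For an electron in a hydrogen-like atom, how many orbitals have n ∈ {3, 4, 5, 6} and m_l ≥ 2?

Per-shell orbital counts meeting the constraint:
n=3 → 1; n=4 → 3; n=5 → 6; n=6 → 10.
Total orbitals: 1 + 3 + 6 + 10 = 20.

20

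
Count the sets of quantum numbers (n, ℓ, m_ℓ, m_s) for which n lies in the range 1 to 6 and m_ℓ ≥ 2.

Treat each shell separately and count matching orbitals:
n=3 → 1; n=4 → 3; n=5 → 6; n=6 → 10.
Orbitals: 1 + 3 + 6 + 10 = 20. Including both spin states (m_s = ±1/2) gives 2 × 20 = 40 states.

40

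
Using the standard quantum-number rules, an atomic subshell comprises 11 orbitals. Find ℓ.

2ℓ+1 = 11 gives ℓ = 5.

ℓ = 5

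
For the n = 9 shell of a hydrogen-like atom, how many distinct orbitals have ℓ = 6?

Go through ℓ = 0, …, 8 (the values permitted for n = 9).
Per ℓ-value: ℓ=6 → 13.
Total orbitals: 13.

13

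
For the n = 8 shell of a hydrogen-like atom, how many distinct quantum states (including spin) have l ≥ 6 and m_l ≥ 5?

10

For n = 8, l ranges over 0 … 7.
Orbitals with l ≥ 6 and m_l ≥ 5, by l: l=6 → 2; l=7 → 3.
Orbitals: 2 + 3 = 5. Each orbital carries two spin states, so 5 × 2 = 10 states.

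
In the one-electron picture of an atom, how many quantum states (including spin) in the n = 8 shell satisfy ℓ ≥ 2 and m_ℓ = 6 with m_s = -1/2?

2

With n = 8 the allowed ℓ are 0, 1, …, 7.
Orbitals with ℓ ≥ 2 and m_ℓ = 6, by ℓ: ℓ=6 → 1; ℓ=7 → 1.
Orbitals: 1 + 1 = 2. With m_s fixed to a single value there is one state per orbital, giving 2 states.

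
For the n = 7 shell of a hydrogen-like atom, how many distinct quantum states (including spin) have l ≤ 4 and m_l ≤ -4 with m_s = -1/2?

1

The n = 7 shell has l = 0 through 6; check each.
Orbitals with l ≤ 4 and m_l ≤ -4, by l: l=4 → 1.
Orbitals: 1. With m_s fixed to a single value there is one state per orbital, giving 1 state.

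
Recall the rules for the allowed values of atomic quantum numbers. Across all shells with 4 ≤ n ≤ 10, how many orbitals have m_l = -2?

35

Go shell by shell, enumerating (l, m_l) with m_l = -2:
n=4 → 2; n=5 → 3; n=6 → 4; n=7 → 5; n=8 → 6; n=9 → 7; n=10 → 8.
Total orbitals: 2 + 3 + 4 + 5 + 6 + 7 + 8 = 35.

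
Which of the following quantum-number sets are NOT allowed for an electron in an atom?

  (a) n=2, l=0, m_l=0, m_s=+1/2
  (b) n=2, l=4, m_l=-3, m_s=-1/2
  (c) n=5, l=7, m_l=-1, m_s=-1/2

(b) has l = 4 ≥ n = 2, violating 0 ≤ l ≤ n−1.
(c) has l = 7 ≥ n = 5, violating 0 ≤ l ≤ n−1.
The remaining set (a) satisfies all four rules.

(b) and (c)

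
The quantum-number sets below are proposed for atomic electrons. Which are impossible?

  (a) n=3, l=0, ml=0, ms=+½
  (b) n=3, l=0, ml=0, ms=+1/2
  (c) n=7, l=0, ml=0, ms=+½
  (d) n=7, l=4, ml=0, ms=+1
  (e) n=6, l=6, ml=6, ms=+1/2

(d) has ms = +1, but an electron's spin must be ±1/2.
(e) has l = 6 ≥ n = 6, violating 0 ≤ l ≤ n−1.
The remaining sets (a), (b), (c) satisfy all four rules.

(d) and (e)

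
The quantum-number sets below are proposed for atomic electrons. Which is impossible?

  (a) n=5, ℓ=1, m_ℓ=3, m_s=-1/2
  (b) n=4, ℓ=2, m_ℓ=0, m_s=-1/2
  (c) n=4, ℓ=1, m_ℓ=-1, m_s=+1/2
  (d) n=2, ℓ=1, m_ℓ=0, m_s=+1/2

(a)

(a) has |m_ℓ| = 3 > ℓ = 1, violating −ℓ ≤ m_ℓ ≤ ℓ.
The remaining sets (b), (c), (d) satisfy all four rules.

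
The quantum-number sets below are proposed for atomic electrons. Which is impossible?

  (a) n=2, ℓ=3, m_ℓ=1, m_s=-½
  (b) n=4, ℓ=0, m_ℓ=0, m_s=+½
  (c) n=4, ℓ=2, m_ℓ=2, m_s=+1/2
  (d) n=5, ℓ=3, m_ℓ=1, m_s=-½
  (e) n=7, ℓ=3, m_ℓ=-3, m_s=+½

(a) has ℓ = 3 ≥ n = 2, violating 0 ≤ ℓ ≤ n−1.
The remaining sets (b), (c), (d), (e) satisfy all four rules.

(a)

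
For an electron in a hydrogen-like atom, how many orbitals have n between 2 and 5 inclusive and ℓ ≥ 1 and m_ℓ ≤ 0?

Work shell by shell — for each n, count the (ℓ, m_ℓ) pairs that satisfy ℓ ≥ 1 and m_ℓ ≤ 0:
n=2 → 2; n=3 → 5; n=4 → 9; n=5 → 14.
Total orbitals: 2 + 5 + 9 + 14 = 30.

30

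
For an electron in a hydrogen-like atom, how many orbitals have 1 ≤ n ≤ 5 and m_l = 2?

Per-shell orbital counts meeting the constraint:
n=3 → 1; n=4 → 2; n=5 → 3.
Total orbitals: 1 + 2 + 3 = 6.

6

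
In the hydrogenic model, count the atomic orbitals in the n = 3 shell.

9

The n = 3 shell contains n² = 3² = 9 orbitals.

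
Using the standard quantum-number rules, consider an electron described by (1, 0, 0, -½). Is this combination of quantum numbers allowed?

Yes

n = 1 is a positive integer. l = 0 satisfies 0 ≤ l ≤ n−1 = 0. m_l = 0 lies in the range −l … +l (here 0). m_s = -1/2 is one of ±1/2.
All four constraints are satisfied.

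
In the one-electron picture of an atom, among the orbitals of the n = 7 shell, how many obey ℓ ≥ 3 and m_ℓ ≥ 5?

The (ℓ, m_ℓ) pairs meeting ℓ ≥ 3 and m_ℓ ≥ 5 give: ℓ=5 → 1; ℓ=6 → 2.
Total orbitals: 1 + 2 = 3.

3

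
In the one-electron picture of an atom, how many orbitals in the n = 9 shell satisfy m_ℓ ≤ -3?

21

With n = 9 the allowed ℓ are 0, 1, …, 8.
The (ℓ, m_ℓ) pairs meeting m_ℓ ≤ -3 give: ℓ=3 → 1; ℓ=4 → 2; ℓ=5 → 3; ℓ=6 → 4; ℓ=7 → 5; ℓ=8 → 6.
Total orbitals: 1 + 2 + 3 + 4 + 5 + 6 = 21.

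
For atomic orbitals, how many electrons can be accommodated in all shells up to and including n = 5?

110

Total orbitals = 1² + 2² + 3² + 4² + 5² = 55. Doubling for spin gives 110 electrons.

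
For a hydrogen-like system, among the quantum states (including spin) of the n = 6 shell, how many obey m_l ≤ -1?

For n = 6, l ranges over 0 … 5.
The (l, m_l) pairs meeting m_l ≤ -1 give: l=1 → 1; l=2 → 2; l=3 → 3; l=4 → 4; l=5 → 5.
Orbitals: 1 + 2 + 3 + 4 + 5 = 15. Each orbital carries two spin states, so 15 × 2 = 30 states.

30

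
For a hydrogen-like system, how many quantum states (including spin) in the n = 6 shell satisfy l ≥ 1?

With n = 6 the allowed l are 0, 1, …, 5.
Per l-value: l=1 → 3; l=2 → 5; l=3 → 7; l=4 → 9; l=5 → 11.
Orbitals: 3 + 5 + 7 + 9 + 11 = 35. Each orbital carries two spin states, so 35 × 2 = 70 states.

70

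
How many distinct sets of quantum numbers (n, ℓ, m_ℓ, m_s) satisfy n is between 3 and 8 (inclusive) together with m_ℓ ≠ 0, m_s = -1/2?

For each n in the range, tally the orbitals obeying m_ℓ ≠ 0:
n=3 → 6; n=4 → 12; n=5 → 20; n=6 → 30; n=7 → 42; n=8 → 56.
Orbitals: 6 + 12 + 20 + 30 + 42 + 56 = 166. With m_s fixed to -1/2 there is one state per orbital, so 166 states.

166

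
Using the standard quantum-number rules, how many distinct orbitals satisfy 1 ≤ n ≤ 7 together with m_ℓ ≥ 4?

10

Work shell by shell — for each n, count the (ℓ, m_ℓ) pairs that satisfy m_ℓ ≥ 4:
n=5 → 1; n=6 → 3; n=7 → 6.
Total orbitals: 1 + 3 + 6 = 10.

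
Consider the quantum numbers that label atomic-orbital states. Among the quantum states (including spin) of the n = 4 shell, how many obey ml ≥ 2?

Go through l = 0, …, 3 (the values permitted for n = 4).
Contributions: l=2 → 1; l=3 → 2.
Orbitals: 1 + 2 = 3. Each orbital carries two spin states, so 3 × 2 = 6 states.

6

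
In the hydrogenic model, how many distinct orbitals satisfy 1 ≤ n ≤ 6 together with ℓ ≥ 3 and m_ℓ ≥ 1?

22

Count contributing orbitals for each principal shell:
n=4 → 3; n=5 → 7; n=6 → 12.
Total orbitals: 3 + 7 + 12 = 22.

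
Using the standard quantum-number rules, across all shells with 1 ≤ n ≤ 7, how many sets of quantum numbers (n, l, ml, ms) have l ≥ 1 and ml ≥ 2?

For each n in the range, tally the orbitals obeying l ≥ 1 and ml ≥ 2:
n=3 → 1; n=4 → 3; n=5 → 6; n=6 → 10; n=7 → 15.
Orbitals: 1 + 3 + 6 + 10 + 15 = 35. Including both spin states (ms = ±1/2) gives 2 × 35 = 70 states.

70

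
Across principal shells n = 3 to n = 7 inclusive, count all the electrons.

270

Shell n has n² orbitals: 3²=9 + 4²=16 + 5²=25 + 6²=36 + 7²=49 = 135 orbitals.
Two spin states per orbital: 2 × 135 = 270 electrons.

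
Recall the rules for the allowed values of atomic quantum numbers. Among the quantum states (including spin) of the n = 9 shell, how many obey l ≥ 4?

With n = 9 the allowed l are 0, 1, …, 8.
Contributions: l=4 → 9; l=5 → 11; l=6 → 13; l=7 → 15; l=8 → 17.
Orbitals: 9 + 11 + 13 + 15 + 17 = 65. Each orbital carries two spin states, so 65 × 2 = 130 states.

130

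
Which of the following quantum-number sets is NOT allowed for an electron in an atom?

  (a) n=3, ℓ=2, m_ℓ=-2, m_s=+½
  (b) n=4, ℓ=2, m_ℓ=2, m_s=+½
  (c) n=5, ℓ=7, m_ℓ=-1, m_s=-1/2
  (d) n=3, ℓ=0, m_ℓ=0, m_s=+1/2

(c)

(c) has ℓ = 7 ≥ n = 5, violating 0 ≤ ℓ ≤ n−1.
The remaining sets (a), (b), (d) satisfy all four rules.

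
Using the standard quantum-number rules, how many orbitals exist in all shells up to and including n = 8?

Total orbitals = 1² + 2² + 3² + 4² + 5² + 6² + 7² + 8² = 204.

204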